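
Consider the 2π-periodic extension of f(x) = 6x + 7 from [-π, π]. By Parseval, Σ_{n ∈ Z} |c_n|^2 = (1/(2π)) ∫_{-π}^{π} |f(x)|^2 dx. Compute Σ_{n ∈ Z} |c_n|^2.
Σ |c_n|^2 = 12π^2 + 49

Expand and integrate term by term over [-π, π]:
  ∫ (6x)^2 dx = 36·(2π^3/3); ∫ 2·6·(7)·x dx = 0 (odd integrand); ∫ 7^2 dx = 49·2π.
So (1/(2π)) ∫_{-π}^{π} (6x + 7)^2 dx = 36π^2/3 + 49 = 12π^2 + 49.
Parseval ⇒ Σ |c_n|^2 = 12π^2 + 49.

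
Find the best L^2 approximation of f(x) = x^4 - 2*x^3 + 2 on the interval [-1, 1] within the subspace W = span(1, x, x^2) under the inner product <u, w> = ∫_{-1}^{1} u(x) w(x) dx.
g(x) = 6*x^2/7 - 6*x/5 + 67/35

The best approximation g ∈ W is the orthogonal projection of f onto W. Writing g = a_0 + a_1 x + a_2 x^2, the coefficients solve the normal equations G · a = b where
  G_{ij} = <φ_i, φ_j> and b_i = <f, φ_i>, with φ_0 = 1, φ_1 = x, φ_2 = x^2.
G =
  [2, 0, 2/3]
  [0, 2/3, 0]
  [2/3, 0, 2/5],
b = (22/5, -4/5, 34/21).
Solving gives a_0 = 67/35, a_1 = -6/5, a_2 = 6/7, so
  g(x) = 6*x^2/7 - 6*x/5 + 67/35.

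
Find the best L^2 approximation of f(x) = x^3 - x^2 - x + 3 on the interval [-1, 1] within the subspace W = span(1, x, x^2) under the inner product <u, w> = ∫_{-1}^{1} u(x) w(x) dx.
g(x) = -x^2 - 2*x/5 + 3

The best approximation g ∈ W is the orthogonal projection of f onto W. Writing g = a_0 + a_1 x + a_2 x^2, the coefficients solve the normal equations G · a = b where
  G_{ij} = <φ_i, φ_j> and b_i = <f, φ_i>, with φ_0 = 1, φ_1 = x, φ_2 = x^2.
G =
  [2, 0, 2/3]
  [0, 2/3, 0]
  [2/3, 0, 2/5],
b = (16/3, -4/15, 8/5).
Solving gives a_0 = 3, a_1 = -2/5, a_2 = -1, so
  g(x) = -x^2 - 2*x/5 + 3.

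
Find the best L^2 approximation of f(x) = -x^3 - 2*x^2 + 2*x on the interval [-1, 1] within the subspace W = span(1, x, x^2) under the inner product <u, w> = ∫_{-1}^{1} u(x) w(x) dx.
g(x) = -2*x^2 + 7*x/5

The best approximation g ∈ W is the orthogonal projection of f onto W. Writing g = a_0 + a_1 x + a_2 x^2, the coefficients solve the normal equations G · a = b where
  G_{ij} = <φ_i, φ_j> and b_i = <f, φ_i>, with φ_0 = 1, φ_1 = x, φ_2 = x^2.
G =
  [2, 0, 2/3]
  [0, 2/3, 0]
  [2/3, 0, 2/5],
b = (-4/3, 14/15, -4/5).
Solving gives a_0 = 0, a_1 = 7/5, a_2 = -2, so
  g(x) = -2*x^2 + 7*x/5.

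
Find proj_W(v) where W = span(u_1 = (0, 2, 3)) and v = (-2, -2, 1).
proj_W(v) = (0, -2/13, -3/13)

Set up U = [u_1 | ... | u_1] ∈ R^(3×1). The projector onto W = col(U) is P = U (U^T U)^(-1) U^T.
Compute U^T U =
  [13],
and U^T v = (-1).
Solve U^T U · c = U^T v for the coefficients: c = (-1/13). The projection is proj_W(v) = U c.
Check: (v - proj_W(v)) · u_1 = 0  (should be 0).
Result: proj_W(v) = (0, -2/13, -3/13).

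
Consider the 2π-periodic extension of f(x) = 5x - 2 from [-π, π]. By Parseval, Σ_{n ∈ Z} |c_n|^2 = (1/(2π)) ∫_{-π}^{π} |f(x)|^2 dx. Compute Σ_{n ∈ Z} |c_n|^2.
Σ |c_n|^2 = 25π^2/3 + 4

Expand and integrate term by term over [-π, π]:
  ∫ (5x)^2 dx = 25·(2π^3/3); ∫ 2·5·(-2)·x dx = 0 (odd integrand); ∫ (-2)^2 dx = 4·2π.
So (1/(2π)) ∫_{-π}^{π} (5x - 2)^2 dx = 25π^2/3 + 4 = 25π^2/3 + 4.
Parseval ⇒ Σ |c_n|^2 = 25π^2/3 + 4.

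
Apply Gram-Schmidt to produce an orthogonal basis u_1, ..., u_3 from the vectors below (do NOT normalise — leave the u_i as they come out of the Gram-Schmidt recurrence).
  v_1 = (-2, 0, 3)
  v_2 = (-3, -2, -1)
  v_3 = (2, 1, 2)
Orthogonal basis:
  u_1 = (-2, 0, 3)
  u_2 = (-33/13, -2, -22/13)
  u_3 = (54/173, -99/173, 36/173)

Apply the Gram-Schmidt recurrence
  u_1 = v_1
  u_i = v_i − Σ_{j<i} ((v_i · u_j) / (u_j · u_j)) · u_j.

Step by step this gives:
  u_1 = (-2, 0, 3)
  u_2 = (-33/13, -2, -22/13)
  u_3 = (54/173, -99/173, 36/173)

Orthogonality check:
  u_2 · u_1 = 0 (should be 0)
  u_3 · u_1 = 0 (should be 0)
  u_3 · u_2 = 0 (should be 0)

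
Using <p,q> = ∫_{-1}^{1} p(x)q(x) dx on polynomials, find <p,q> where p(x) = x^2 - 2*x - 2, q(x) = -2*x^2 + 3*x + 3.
<p,q> = -182/15

Expand the product: p(x)·q(x) = -2*x^4 + 7*x^3 + x^2 - 12*x - 6.
∫_{-1}^{1} of each monomial x^k gives [2/(k+1) if k even, 0 if k odd]. Integrating term-by-term (or equivalently evaluating the antiderivative F(x) = -2*x^5/5 + 7*x^4/4 + x^3/3 - 6*x^2 - 6*x at the endpoints):
  F(1) − F(−1) = -619/60 − (109/60) = -182/15.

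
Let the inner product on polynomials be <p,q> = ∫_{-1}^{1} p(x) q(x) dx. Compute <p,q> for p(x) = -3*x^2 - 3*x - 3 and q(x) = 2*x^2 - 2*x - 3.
<p,q> = 108/5

Expand the product: p(x)·q(x) = -6*x^4 + 9*x^2 + 15*x + 9.
∫_{-1}^{1} of each monomial x^k gives [2/(k+1) if k even, 0 if k odd]. Integrating term-by-term (or equivalently evaluating the antiderivative F(x) = -6*x^5/5 + 3*x^3 + 15*x^2/2 + 9*x at the endpoints):
  F(1) − F(−1) = 183/10 − (-33/10) = 108/5.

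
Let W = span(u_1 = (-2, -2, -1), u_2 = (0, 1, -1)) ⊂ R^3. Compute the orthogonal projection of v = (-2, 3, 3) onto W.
proj_W(v) = (20/17, 15/17, 15/17)

Set up U = [u_1 | ... | u_2] ∈ R^(3×2). The projector onto W = col(U) is P = U (U^T U)^(-1) U^T.
Compute U^T U =
  [9, -1]
  [-1, 2],
and U^T v = (-5, 0).
Solve U^T U · c = U^T v for the coefficients: c = (-10/17, -5/17). The projection is proj_W(v) = U c.
Check: (v - proj_W(v)) · u_1 = 0  (should be 0).
Check: (v - proj_W(v)) · u_2 = 0  (should be 0).
Result: proj_W(v) = (20/17, 15/17, 15/17).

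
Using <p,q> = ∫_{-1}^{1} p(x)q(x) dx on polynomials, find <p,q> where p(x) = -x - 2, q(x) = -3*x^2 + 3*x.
<p,q> = 2

Expand the product: p(x)·q(x) = 3*x^3 + 3*x^2 - 6*x.
∫_{-1}^{1} of each monomial x^k gives [2/(k+1) if k even, 0 if k odd]. Integrating term-by-term (or equivalently evaluating the antiderivative F(x) = 3*x^4/4 + x^3 - 3*x^2 at the endpoints):
  F(1) − F(−1) = -5/4 − (-13/4) = 2.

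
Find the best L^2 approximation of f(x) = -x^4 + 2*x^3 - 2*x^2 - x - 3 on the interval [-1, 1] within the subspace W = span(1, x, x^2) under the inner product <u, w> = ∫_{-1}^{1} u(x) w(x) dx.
g(x) = -20*x^2/7 + x/5 - 102/35

The best approximation g ∈ W is the orthogonal projection of f onto W. Writing g = a_0 + a_1 x + a_2 x^2, the coefficients solve the normal equations G · a = b where
  G_{ij} = <φ_i, φ_j> and b_i = <f, φ_i>, with φ_0 = 1, φ_1 = x, φ_2 = x^2.
G =
  [2, 0, 2/3]
  [0, 2/3, 0]
  [2/3, 0, 2/5],
b = (-116/15, 2/15, -108/35).
Solving gives a_0 = -102/35, a_1 = 1/5, a_2 = -20/7, so
  g(x) = -20*x^2/7 + x/5 - 102/35.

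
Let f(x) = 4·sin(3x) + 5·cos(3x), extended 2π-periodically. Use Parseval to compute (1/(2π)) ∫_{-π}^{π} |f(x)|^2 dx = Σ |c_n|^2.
Σ |c_n|^2 = 41/2

Expand |f|^2 and use orthogonality of {sin(nx), cos(mx)} on [-π, π]:
  ∫_{-π}^{π} sin(nx)^2 dx = π, ∫ cos(mx)^2 dx = π, and cross terms integrate to 0.
So ∫_{-π}^{π} f(x)^2 dx = 4^2 · π + 5^2 · π = (16 + 25)π.
Divide by 2π: (16 + 25)/2 = 41/2.
By Parseval, this equals Σ |c_n|^2.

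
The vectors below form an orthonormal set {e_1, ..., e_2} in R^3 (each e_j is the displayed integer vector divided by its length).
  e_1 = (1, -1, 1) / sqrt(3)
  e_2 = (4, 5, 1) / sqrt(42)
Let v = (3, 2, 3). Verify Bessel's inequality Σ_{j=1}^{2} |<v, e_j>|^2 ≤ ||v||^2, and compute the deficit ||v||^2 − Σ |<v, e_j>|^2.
Σ |<v, e_j>|^2 = 283/14; ||v||^2 = 22; deficit = 25/14

Write each e_j = u_j / sqrt(<u_j, u_j>) where u_j is the displayed integer vector. Then <v, e_j> = <v, u_j> / sqrt(<u_j, u_j>), so |<v, e_j>|^2 = <v, u_j>^2 / <u_j, u_j>.
Coefficients: <v, e_1> = 4/sqrt(3), <v, e_2> = 25/sqrt(42).
Square and sum: Σ |<v, e_j>|^2 = 283/14.
Compute ||v||^2 = v·v = 22.
Deficit = 22 − 283/14 = 25/14 ≥ 0, confirming Bessel's inequality. (The deficit equals ||v − Σ <v,e_j> e_j||^2, the squared distance from v to span{e_j}.)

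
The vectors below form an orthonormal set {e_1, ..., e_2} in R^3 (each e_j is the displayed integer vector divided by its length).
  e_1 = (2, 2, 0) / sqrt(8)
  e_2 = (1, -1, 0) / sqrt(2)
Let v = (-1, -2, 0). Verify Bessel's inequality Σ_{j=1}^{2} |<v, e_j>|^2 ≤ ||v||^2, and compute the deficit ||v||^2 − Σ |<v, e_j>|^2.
Σ |<v, e_j>|^2 = 5; ||v||^2 = 5; deficit = 0

Write each e_j = u_j / sqrt(<u_j, u_j>) where u_j is the displayed integer vector. Then <v, e_j> = <v, u_j> / sqrt(<u_j, u_j>), so |<v, e_j>|^2 = <v, u_j>^2 / <u_j, u_j>.
Coefficients: <v, e_1> = -6/sqrt(8), <v, e_2> = 1/sqrt(2).
Square and sum: Σ |<v, e_j>|^2 = 5.
Compute ||v||^2 = v·v = 5.
Deficit = 5 − 5 = 0 ≥ 0, confirming Bessel's inequality. (The deficit equals ||v − Σ <v,e_j> e_j||^2, the squared distance from v to span{e_j}.)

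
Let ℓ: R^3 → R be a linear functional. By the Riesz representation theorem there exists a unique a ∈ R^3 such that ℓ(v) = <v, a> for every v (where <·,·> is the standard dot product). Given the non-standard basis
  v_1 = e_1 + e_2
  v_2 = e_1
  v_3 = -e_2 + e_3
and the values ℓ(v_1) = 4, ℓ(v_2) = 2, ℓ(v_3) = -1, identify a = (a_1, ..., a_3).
a = (2, 2, 1)

Write a = (a_1, ..., a_3) in the standard basis. For each basis vector v_i, ℓ(v_i) = <v_i, a> is a linear equation in the a_j's. Collect the n equations into a matrix system V a = ℓ, where row i of V is v_i (expressed in the standard basis). Since V is invertible (lower-triangular with 1s on the diagonal, up to permutation), solve by back-substitution:
  V =
[[1, 1, 0],
 [1, 0, 0],
 [0, -1, 1]]
  V a = (4, 2, -1)
Solving gives a = (2, 2, 1).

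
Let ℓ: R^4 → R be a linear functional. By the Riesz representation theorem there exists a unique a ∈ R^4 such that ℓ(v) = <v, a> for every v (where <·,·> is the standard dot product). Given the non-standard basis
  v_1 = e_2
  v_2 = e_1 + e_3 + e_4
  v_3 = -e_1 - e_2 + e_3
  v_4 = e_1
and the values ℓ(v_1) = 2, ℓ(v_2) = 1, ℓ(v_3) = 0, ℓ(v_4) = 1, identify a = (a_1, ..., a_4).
a = (1, 2, 3, -3)

Write a = (a_1, ..., a_4) in the standard basis. For each basis vector v_i, ℓ(v_i) = <v_i, a> is a linear equation in the a_j's. Collect the n equations into a matrix system V a = ℓ, where row i of V is v_i (expressed in the standard basis). Since V is invertible (lower-triangular with 1s on the diagonal, up to permutation), solve by back-substitution:
  V =
[[0, 1, 0, 0],
 [1, 0, 1, 1],
 [-1, -1, 1, 0],
 [1, 0, 0, 0]]
  V a = (2, 1, 0, 1)
Solving gives a = (1, 2, 3, -3).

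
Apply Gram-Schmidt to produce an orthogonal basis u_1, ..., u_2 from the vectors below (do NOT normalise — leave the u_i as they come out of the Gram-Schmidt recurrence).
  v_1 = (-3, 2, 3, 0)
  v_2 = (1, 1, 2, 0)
Orthogonal basis:
  u_1 = (-3, 2, 3, 0)
  u_2 = (37/22, 6/11, 29/22, 0)

Apply the Gram-Schmidt recurrence
  u_1 = v_1
  u_i = v_i − Σ_{j<i} ((v_i · u_j) / (u_j · u_j)) · u_j.

Step by step this gives:
  u_1 = (-3, 2, 3, 0)
  u_2 = (37/22, 6/11, 29/22, 0)

Orthogonality check:
  u_2 · u_1 = 0 (should be 0)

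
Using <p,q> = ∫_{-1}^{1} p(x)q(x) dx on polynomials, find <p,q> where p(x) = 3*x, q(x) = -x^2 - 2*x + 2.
<p,q> = -4

Expand the product: p(x)·q(x) = -3*x^3 - 6*x^2 + 6*x.
∫_{-1}^{1} of each monomial x^k gives [2/(k+1) if k even, 0 if k odd]. Integrating term-by-term (or equivalently evaluating the antiderivative F(x) = -3*x^4/4 - 2*x^3 + 3*x^2 at the endpoints):
  F(1) − F(−1) = 1/4 − (17/4) = -4.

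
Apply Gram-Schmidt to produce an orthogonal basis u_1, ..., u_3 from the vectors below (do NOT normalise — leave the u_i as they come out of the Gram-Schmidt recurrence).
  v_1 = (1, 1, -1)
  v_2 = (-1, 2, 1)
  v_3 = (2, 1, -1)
Orthogonal basis:
  u_1 = (1, 1, -1)
  u_2 = (-1, 2, 1)
  u_3 = (1/2, 0, 1/2)

Apply the Gram-Schmidt recurrence
  u_1 = v_1
  u_i = v_i − Σ_{j<i} ((v_i · u_j) / (u_j · u_j)) · u_j.

Step by step this gives:
  u_1 = (1, 1, -1)
  u_2 = (-1, 2, 1)
  u_3 = (1/2, 0, 1/2)

Orthogonality check:
  u_2 · u_1 = 0 (should be 0)
  u_3 · u_1 = 0 (should be 0)
  u_3 · u_2 = 0 (should be 0)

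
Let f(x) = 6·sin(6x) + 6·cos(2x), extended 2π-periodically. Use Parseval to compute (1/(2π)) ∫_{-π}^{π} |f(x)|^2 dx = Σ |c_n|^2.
Σ |c_n|^2 = 36

Expand |f|^2 and use orthogonality of {sin(nx), cos(mx)} on [-π, π]:
  ∫_{-π}^{π} sin(nx)^2 dx = π, ∫ cos(mx)^2 dx = π, and cross terms integrate to 0.
So ∫_{-π}^{π} f(x)^2 dx = 6^2 · π + 6^2 · π = (36 + 36)π.
Divide by 2π: (36 + 36)/2 = 36.
By Parseval, this equals Σ |c_n|^2.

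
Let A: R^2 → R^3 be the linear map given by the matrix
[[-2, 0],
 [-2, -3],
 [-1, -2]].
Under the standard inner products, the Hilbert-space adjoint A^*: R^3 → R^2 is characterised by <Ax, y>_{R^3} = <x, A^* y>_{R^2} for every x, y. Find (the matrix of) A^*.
A^* = A^T =
[[-2, -2, -1],
 [0, -3, -2]]

For real matrices with standard dot products, the defining identity <Ax, y> = <x, A^* y> gives (Ax)^T y = x^T (A^*) y, i.e. x^T A^T y = x^T (A^*) y. Since this holds for all x, y, we must have A^* = A^T. Therefore
A^* =
[[-2, -2, -1],
 [0, -3, -2]].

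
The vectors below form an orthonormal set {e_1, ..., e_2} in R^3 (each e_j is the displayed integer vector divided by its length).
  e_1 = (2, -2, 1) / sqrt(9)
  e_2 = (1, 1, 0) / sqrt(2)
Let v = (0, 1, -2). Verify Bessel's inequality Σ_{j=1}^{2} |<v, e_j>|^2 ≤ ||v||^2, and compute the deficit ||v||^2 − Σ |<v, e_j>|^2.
Σ |<v, e_j>|^2 = 41/18; ||v||^2 = 5; deficit = 49/18

Write each e_j = u_j / sqrt(<u_j, u_j>) where u_j is the displayed integer vector. Then <v, e_j> = <v, u_j> / sqrt(<u_j, u_j>), so |<v, e_j>|^2 = <v, u_j>^2 / <u_j, u_j>.
Coefficients: <v, e_1> = -4/sqrt(9), <v, e_2> = 1/sqrt(2).
Square and sum: Σ |<v, e_j>|^2 = 41/18.
Compute ||v||^2 = v·v = 5.
Deficit = 5 − 41/18 = 49/18 ≥ 0, confirming Bessel's inequality. (The deficit equals ||v − Σ <v,e_j> e_j||^2, the squared distance from v to span{e_j}.)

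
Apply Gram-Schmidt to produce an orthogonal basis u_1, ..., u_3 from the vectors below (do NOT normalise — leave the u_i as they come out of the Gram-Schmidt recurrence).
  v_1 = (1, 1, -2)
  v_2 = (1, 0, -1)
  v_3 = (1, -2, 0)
Orthogonal basis:
  u_1 = (1, 1, -2)
  u_2 = (1/2, -1/2, 0)
  u_3 = (-1/3, -1/3, -1/3)

Apply the Gram-Schmidt recurrence
  u_1 = v_1
  u_i = v_i − Σ_{j<i} ((v_i · u_j) / (u_j · u_j)) · u_j.

Step by step this gives:
  u_1 = (1, 1, -2)
  u_2 = (1/2, -1/2, 0)
  u_3 = (-1/3, -1/3, -1/3)

Orthogonality check:
  u_2 · u_1 = 0 (should be 0)
  u_3 · u_1 = 0 (should be 0)
  u_3 · u_2 = 0 (should be 0)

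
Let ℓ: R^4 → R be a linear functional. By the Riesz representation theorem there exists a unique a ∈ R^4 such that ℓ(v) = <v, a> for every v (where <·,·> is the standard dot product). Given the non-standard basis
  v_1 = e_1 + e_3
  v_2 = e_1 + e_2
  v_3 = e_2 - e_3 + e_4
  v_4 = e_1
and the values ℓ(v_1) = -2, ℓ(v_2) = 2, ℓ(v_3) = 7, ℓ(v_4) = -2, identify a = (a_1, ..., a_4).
a = (-2, 4, 0, 3)

Write a = (a_1, ..., a_4) in the standard basis. For each basis vector v_i, ℓ(v_i) = <v_i, a> is a linear equation in the a_j's. Collect the n equations into a matrix system V a = ℓ, where row i of V is v_i (expressed in the standard basis). Since V is invertible (lower-triangular with 1s on the diagonal, up to permutation), solve by back-substitution:
  V =
[[1, 0, 1, 0],
 [1, 1, 0, 0],
 [0, 1, -1, 1],
 [1, 0, 0, 0]]
  V a = (-2, 2, 7, -2)
Solving gives a = (-2, 4, 0, 3).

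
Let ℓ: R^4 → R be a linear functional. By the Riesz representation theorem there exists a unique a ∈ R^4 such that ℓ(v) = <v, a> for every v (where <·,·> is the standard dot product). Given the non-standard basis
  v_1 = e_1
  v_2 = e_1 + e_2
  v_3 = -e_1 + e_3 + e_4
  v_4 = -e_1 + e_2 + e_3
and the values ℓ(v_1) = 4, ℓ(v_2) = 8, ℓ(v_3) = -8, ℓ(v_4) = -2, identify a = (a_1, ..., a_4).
a = (4, 4, -2, -2)

Write a = (a_1, ..., a_4) in the standard basis. For each basis vector v_i, ℓ(v_i) = <v_i, a> is a linear equation in the a_j's. Collect the n equations into a matrix system V a = ℓ, where row i of V is v_i (expressed in the standard basis). Since V is invertible (lower-triangular with 1s on the diagonal, up to permutation), solve by back-substitution:
  V =
[[1, 0, 0, 0],
 [1, 1, 0, 0],
 [-1, 0, 1, 1],
 [-1, 1, 1, 0]]
  V a = (4, 8, -8, -2)
Solving gives a = (4, 4, -2, -2).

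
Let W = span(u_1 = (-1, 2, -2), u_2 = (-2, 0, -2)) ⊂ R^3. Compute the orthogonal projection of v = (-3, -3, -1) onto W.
proj_W(v) = (-25/9, -28/9, -11/9)

Set up U = [u_1 | ... | u_2] ∈ R^(3×2). The projector onto W = col(U) is P = U (U^T U)^(-1) U^T.
Compute U^T U =
  [9, 6]
  [6, 8],
and U^T v = (-1, 8).
Solve U^T U · c = U^T v for the coefficients: c = (-14/9, 13/6). The projection is proj_W(v) = U c.
Check: (v - proj_W(v)) · u_1 = 0  (should be 0).
Check: (v - proj_W(v)) · u_2 = 0  (should be 0).
Result: proj_W(v) = (-25/9, -28/9, -11/9).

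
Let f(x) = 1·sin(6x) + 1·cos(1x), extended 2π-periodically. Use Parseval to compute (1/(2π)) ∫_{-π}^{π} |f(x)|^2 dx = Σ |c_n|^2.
Σ |c_n|^2 = 1

Expand |f|^2 and use orthogonality of {sin(nx), cos(mx)} on [-π, π]:
  ∫_{-π}^{π} sin(nx)^2 dx = π, ∫ cos(mx)^2 dx = π, and cross terms integrate to 0.
So ∫_{-π}^{π} f(x)^2 dx = 1^2 · π + 1^2 · π = (1 + 1)π.
Divide by 2π: (1 + 1)/2 = 1.
By Parseval, this equals Σ |c_n|^2.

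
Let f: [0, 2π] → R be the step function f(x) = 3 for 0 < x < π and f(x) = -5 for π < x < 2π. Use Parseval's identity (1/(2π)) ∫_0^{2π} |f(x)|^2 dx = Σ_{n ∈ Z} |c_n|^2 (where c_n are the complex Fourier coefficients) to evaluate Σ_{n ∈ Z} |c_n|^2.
Σ |c_n|^2 = 17

Parseval equates the L^2 energy of f (normalised by 1/(2π)) with the ℓ^2 sum of its Fourier coefficients: (1/(2π)) ∫_0^{2π} |f|^2 = Σ |c_n|^2.
Compute the left side: (1/(2π)) [∫_0^π 3^2 dx + ∫_π^{2π} (-5)^2 dx] = (1/(2π)) · (9π + 25π) = (9 + 25)/2 = 17.
So Σ_{n ∈ Z} |c_n|^2 = 17.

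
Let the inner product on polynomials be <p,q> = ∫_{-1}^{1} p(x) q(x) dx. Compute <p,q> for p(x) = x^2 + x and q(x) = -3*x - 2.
<p,q> = -10/3

Expand the product: p(x)·q(x) = -3*x^3 - 5*x^2 - 2*x.
∫_{-1}^{1} of each monomial x^k gives [2/(k+1) if k even, 0 if k odd]. Integrating term-by-term (or equivalently evaluating the antiderivative F(x) = -3*x^4/4 - 5*x^3/3 - x^2 at the endpoints):
  F(1) − F(−1) = -41/12 − (-1/12) = -10/3.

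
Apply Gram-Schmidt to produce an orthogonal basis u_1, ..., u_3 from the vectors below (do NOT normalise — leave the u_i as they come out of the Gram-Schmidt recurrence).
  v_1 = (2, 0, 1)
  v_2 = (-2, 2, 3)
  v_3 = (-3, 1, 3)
Orthogonal basis:
  u_1 = (2, 0, 1)
  u_2 = (-8/5, 2, 16/5)
  u_3 = (-5/21, -20/21, 10/21)

Apply the Gram-Schmidt recurrence
  u_1 = v_1
  u_i = v_i − Σ_{j<i} ((v_i · u_j) / (u_j · u_j)) · u_j.

Step by step this gives:
  u_1 = (2, 0, 1)
  u_2 = (-8/5, 2, 16/5)
  u_3 = (-5/21, -20/21, 10/21)

Orthogonality check:
  u_2 · u_1 = 0 (should be 0)
  u_3 · u_1 = 0 (should be 0)
  u_3 · u_2 = 0 (should be 0)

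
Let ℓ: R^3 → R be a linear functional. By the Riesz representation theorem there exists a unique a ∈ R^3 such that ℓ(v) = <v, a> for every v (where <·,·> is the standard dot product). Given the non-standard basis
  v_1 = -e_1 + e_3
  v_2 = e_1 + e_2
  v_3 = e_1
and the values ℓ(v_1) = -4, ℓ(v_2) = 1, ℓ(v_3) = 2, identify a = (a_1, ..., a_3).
a = (2, -1, -2)

Write a = (a_1, ..., a_3) in the standard basis. For each basis vector v_i, ℓ(v_i) = <v_i, a> is a linear equation in the a_j's. Collect the n equations into a matrix system V a = ℓ, where row i of V is v_i (expressed in the standard basis). Since V is invertible (lower-triangular with 1s on the diagonal, up to permutation), solve by back-substitution:
  V =
[[-1, 0, 1],
 [1, 1, 0],
 [1, 0, 0]]
  V a = (-4, 1, 2)
Solving gives a = (2, -1, -2).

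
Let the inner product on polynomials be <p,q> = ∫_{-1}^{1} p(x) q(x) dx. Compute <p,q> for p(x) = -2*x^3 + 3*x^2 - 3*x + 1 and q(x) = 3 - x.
<p,q> = 74/5

Expand the product: p(x)·q(x) = 2*x^4 - 9*x^3 + 12*x^2 - 10*x + 3.
∫_{-1}^{1} of each monomial x^k gives [2/(k+1) if k even, 0 if k odd]. Integrating term-by-term (or equivalently evaluating the antiderivative F(x) = 2*x^5/5 - 9*x^4/4 + 4*x^3 - 5*x^2 + 3*x at the endpoints):
  F(1) − F(−1) = 3/20 − (-293/20) = 74/5.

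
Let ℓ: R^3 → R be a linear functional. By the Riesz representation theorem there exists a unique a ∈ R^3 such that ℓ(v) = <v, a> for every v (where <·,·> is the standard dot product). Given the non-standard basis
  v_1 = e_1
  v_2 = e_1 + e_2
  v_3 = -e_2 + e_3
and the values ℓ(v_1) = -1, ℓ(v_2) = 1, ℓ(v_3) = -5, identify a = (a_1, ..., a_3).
a = (-1, 2, -3)

Write a = (a_1, ..., a_3) in the standard basis. For each basis vector v_i, ℓ(v_i) = <v_i, a> is a linear equation in the a_j's. Collect the n equations into a matrix system V a = ℓ, where row i of V is v_i (expressed in the standard basis). Since V is invertible (lower-triangular with 1s on the diagonal, up to permutation), solve by back-substitution:
  V =
[[1, 0, 0],
 [1, 1, 0],
 [0, -1, 1]]
  V a = (-1, 1, -5)
Solving gives a = (-1, 2, -3).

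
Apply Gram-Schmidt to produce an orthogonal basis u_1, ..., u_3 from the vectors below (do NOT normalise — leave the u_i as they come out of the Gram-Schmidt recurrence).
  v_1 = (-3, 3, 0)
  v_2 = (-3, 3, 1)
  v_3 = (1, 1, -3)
Orthogonal basis:
  u_1 = (-3, 3, 0)
  u_2 = (0, 0, 1)
  u_3 = (1, 1, 0)

Apply the Gram-Schmidt recurrence
  u_1 = v_1
  u_i = v_i − Σ_{j<i} ((v_i · u_j) / (u_j · u_j)) · u_j.

Step by step this gives:
  u_1 = (-3, 3, 0)
  u_2 = (0, 0, 1)
  u_3 = (1, 1, 0)

Orthogonality check:
  u_2 · u_1 = 0 (should be 0)
  u_3 · u_1 = 0 (should be 0)
  u_3 · u_2 = 0 (should be 0)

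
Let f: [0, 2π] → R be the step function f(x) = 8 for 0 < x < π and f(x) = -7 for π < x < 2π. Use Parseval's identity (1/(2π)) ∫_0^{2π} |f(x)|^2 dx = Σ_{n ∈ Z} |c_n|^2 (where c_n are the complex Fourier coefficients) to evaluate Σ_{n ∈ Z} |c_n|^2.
Σ |c_n|^2 = 113/2

Parseval equates the L^2 energy of f (normalised by 1/(2π)) with the ℓ^2 sum of its Fourier coefficients: (1/(2π)) ∫_0^{2π} |f|^2 = Σ |c_n|^2.
Compute the left side: (1/(2π)) [∫_0^π 8^2 dx + ∫_π^{2π} (-7)^2 dx] = (1/(2π)) · (64π + 49π) = (64 + 49)/2 = 113/2.
So Σ_{n ∈ Z} |c_n|^2 = 113/2.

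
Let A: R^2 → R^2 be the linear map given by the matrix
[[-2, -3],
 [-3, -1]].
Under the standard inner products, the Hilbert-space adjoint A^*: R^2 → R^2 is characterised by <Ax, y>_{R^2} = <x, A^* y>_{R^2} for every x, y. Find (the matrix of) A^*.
A^* = A^T =
[[-2, -3],
 [-3, -1]]

For real matrices with standard dot products, the defining identity <Ax, y> = <x, A^* y> gives (Ax)^T y = x^T (A^*) y, i.e. x^T A^T y = x^T (A^*) y. Since this holds for all x, y, we must have A^* = A^T. Therefore
A^* =
[[-2, -3],
 [-3, -1]].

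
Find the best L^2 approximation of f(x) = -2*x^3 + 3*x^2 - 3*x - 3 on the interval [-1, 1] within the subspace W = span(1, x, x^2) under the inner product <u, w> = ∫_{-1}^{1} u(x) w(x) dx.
g(x) = 3*x^2 - 21*x/5 - 3

The best approximation g ∈ W is the orthogonal projection of f onto W. Writing g = a_0 + a_1 x + a_2 x^2, the coefficients solve the normal equations G · a = b where
  G_{ij} = <φ_i, φ_j> and b_i = <f, φ_i>, with φ_0 = 1, φ_1 = x, φ_2 = x^2.
G =
  [2, 0, 2/3]
  [0, 2/3, 0]
  [2/3, 0, 2/5],
b = (-4, -14/5, -4/5).
Solving gives a_0 = -3, a_1 = -21/5, a_2 = 3, so
  g(x) = 3*x^2 - 21*x/5 - 3.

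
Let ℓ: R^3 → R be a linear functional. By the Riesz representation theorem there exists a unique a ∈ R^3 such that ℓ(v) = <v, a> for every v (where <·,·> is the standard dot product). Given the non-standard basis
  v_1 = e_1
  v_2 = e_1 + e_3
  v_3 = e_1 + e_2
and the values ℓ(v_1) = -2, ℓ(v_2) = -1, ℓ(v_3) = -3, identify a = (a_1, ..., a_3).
a = (-2, -1, 1)

Write a = (a_1, ..., a_3) in the standard basis. For each basis vector v_i, ℓ(v_i) = <v_i, a> is a linear equation in the a_j's. Collect the n equations into a matrix system V a = ℓ, where row i of V is v_i (expressed in the standard basis). Since V is invertible (lower-triangular with 1s on the diagonal, up to permutation), solve by back-substitution:
  V =
[[1, 0, 0],
 [1, 0, 1],
 [1, 1, 0]]
  V a = (-2, -1, -3)
Solving gives a = (-2, -1, 1).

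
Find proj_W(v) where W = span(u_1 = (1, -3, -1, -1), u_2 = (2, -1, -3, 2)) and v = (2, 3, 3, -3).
proj_W(v) = (-49/30, 7/5, 7/3, -7/6)

Set up U = [u_1 | ... | u_2] ∈ R^(4×2). The projector onto W = col(U) is P = U (U^T U)^(-1) U^T.
Compute U^T U =
  [12, 6]
  [6, 18],
and U^T v = (-7, -14).
Solve U^T U · c = U^T v for the coefficients: c = (-7/30, -7/10). The projection is proj_W(v) = U c.
Check: (v - proj_W(v)) · u_1 = 0  (should be 0).
Check: (v - proj_W(v)) · u_2 = 0  (should be 0).
Result: proj_W(v) = (-49/30, 7/5, 7/3, -7/6).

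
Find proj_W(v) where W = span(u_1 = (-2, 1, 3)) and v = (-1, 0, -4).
proj_W(v) = (10/7, -5/7, -15/7)

Set up U = [u_1 | ... | u_1] ∈ R^(3×1). The projector onto W = col(U) is P = U (U^T U)^(-1) U^T.
Compute U^T U =
  [14],
and U^T v = (-10).
Solve U^T U · c = U^T v for the coefficients: c = (-5/7). The projection is proj_W(v) = U c.
Check: (v - proj_W(v)) · u_1 = 0  (should be 0).
Result: proj_W(v) = (10/7, -5/7, -15/7).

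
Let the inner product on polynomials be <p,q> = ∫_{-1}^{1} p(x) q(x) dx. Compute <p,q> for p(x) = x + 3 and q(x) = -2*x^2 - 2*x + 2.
<p,q> = 20/3

Expand the product: p(x)·q(x) = -2*x^3 - 8*x^2 - 4*x + 6.
∫_{-1}^{1} of each monomial x^k gives [2/(k+1) if k even, 0 if k odd]. Integrating term-by-term (or equivalently evaluating the antiderivative F(x) = -x^4/2 - 8*x^3/3 - 2*x^2 + 6*x at the endpoints):
  F(1) − F(−1) = 5/6 − (-35/6) = 20/3.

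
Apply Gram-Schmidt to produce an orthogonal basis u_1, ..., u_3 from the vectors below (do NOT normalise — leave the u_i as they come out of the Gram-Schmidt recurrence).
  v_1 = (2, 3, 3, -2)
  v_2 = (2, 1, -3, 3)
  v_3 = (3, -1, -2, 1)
Orthogonal basis:
  u_1 = (2, 3, 3, -2)
  u_2 = (34/13, 25/13, -27/13, 31/13)
  u_3 = (160/89, -283/178, -29/178, -74/89)

Apply the Gram-Schmidt recurrence
  u_1 = v_1
  u_i = v_i − Σ_{j<i} ((v_i · u_j) / (u_j · u_j)) · u_j.

Step by step this gives:
  u_1 = (2, 3, 3, -2)
  u_2 = (34/13, 25/13, -27/13, 31/13)
  u_3 = (160/89, -283/178, -29/178, -74/89)

Orthogonality check:
  u_2 · u_1 = 0 (should be 0)
  u_3 · u_1 = 0 (should be 0)
  u_3 · u_2 = 0 (should be 0)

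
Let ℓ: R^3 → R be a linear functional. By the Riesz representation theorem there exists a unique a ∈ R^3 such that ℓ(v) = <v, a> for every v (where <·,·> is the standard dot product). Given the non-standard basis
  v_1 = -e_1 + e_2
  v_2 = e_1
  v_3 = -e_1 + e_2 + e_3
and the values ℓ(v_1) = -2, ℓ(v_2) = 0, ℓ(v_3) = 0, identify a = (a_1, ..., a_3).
a = (0, -2, 2)

Write a = (a_1, ..., a_3) in the standard basis. For each basis vector v_i, ℓ(v_i) = <v_i, a> is a linear equation in the a_j's. Collect the n equations into a matrix system V a = ℓ, where row i of V is v_i (expressed in the standard basis). Since V is invertible (lower-triangular with 1s on the diagonal, up to permutation), solve by back-substitution:
  V =
[[-1, 1, 0],
 [1, 0, 0],
 [-1, 1, 1]]
  V a = (-2, 0, 0)
Solving gives a = (0, -2, 2).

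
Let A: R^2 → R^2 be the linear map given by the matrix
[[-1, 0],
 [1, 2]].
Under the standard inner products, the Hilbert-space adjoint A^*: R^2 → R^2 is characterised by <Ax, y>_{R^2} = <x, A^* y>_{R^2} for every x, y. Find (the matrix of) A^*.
A^* = A^T =
[[-1, 1],
 [0, 2]]

For real matrices with standard dot products, the defining identity <Ax, y> = <x, A^* y> gives (Ax)^T y = x^T (A^*) y, i.e. x^T A^T y = x^T (A^*) y. Since this holds for all x, y, we must have A^* = A^T. Therefore
A^* =
[[-1, 1],
 [0, 2]].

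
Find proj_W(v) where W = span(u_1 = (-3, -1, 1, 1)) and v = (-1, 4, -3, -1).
proj_W(v) = (5/4, 5/12, -5/12, -5/12)

Set up U = [u_1 | ... | u_1] ∈ R^(4×1). The projector onto W = col(U) is P = U (U^T U)^(-1) U^T.
Compute U^T U =
  [12],
and U^T v = (-5).
Solve U^T U · c = U^T v for the coefficients: c = (-5/12). The projection is proj_W(v) = U c.
Check: (v - proj_W(v)) · u_1 = 0  (should be 0).
Result: proj_W(v) = (5/4, 5/12, -5/12, -5/12).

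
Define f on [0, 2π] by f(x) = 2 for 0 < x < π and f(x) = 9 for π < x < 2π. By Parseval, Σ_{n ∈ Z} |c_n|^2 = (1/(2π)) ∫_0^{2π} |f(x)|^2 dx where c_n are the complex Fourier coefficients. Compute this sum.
Σ |c_n|^2 = 85/2

Parseval equates the L^2 energy of f (normalised by 1/(2π)) with the ℓ^2 sum of its Fourier coefficients: (1/(2π)) ∫_0^{2π} |f|^2 = Σ |c_n|^2.
Compute the left side: (1/(2π)) [∫_0^π 2^2 dx + ∫_π^{2π} 9^2 dx] = (1/(2π)) · (4π + 81π) = (4 + 81)/2 = 85/2.
So Σ_{n ∈ Z} |c_n|^2 = 85/2.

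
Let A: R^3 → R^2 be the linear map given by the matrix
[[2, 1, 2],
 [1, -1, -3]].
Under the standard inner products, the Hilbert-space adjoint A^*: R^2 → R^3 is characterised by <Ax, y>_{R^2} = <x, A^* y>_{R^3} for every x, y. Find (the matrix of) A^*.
A^* = A^T =
[[2, 1],
 [1, -1],
 [2, -3]]

For real matrices with standard dot products, the defining identity <Ax, y> = <x, A^* y> gives (Ax)^T y = x^T (A^*) y, i.e. x^T A^T y = x^T (A^*) y. Since this holds for all x, y, we must have A^* = A^T. Therefore
A^* =
[[2, 1],
 [1, -1],
 [2, -3]].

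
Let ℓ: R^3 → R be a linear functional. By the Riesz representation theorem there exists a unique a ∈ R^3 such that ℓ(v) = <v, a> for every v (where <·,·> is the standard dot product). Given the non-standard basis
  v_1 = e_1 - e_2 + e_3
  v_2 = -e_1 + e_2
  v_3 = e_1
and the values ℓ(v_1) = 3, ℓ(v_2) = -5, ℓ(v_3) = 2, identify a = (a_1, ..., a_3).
a = (2, -3, -2)

Write a = (a_1, ..., a_3) in the standard basis. For each basis vector v_i, ℓ(v_i) = <v_i, a> is a linear equation in the a_j's. Collect the n equations into a matrix system V a = ℓ, where row i of V is v_i (expressed in the standard basis). Since V is invertible (lower-triangular with 1s on the diagonal, up to permutation), solve by back-substitution:
  V =
[[1, -1, 1],
 [-1, 1, 0],
 [1, 0, 0]]
  V a = (3, -5, 2)
Solving gives a = (2, -3, -2).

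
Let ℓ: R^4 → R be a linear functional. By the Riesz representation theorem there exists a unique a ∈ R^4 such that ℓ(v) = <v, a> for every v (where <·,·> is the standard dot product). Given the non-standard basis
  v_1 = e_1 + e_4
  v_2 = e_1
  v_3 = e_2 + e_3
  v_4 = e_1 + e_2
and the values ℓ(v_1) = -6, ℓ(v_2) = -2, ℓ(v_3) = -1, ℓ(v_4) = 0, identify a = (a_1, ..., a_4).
a = (-2, 2, -3, -4)

Write a = (a_1, ..., a_4) in the standard basis. For each basis vector v_i, ℓ(v_i) = <v_i, a> is a linear equation in the a_j's. Collect the n equations into a matrix system V a = ℓ, where row i of V is v_i (expressed in the standard basis). Since V is invertible (lower-triangular with 1s on the diagonal, up to permutation), solve by back-substitution:
  V =
[[1, 0, 0, 1],
 [1, 0, 0, 0],
 [0, 1, 1, 0],
 [1, 1, 0, 0]]
  V a = (-6, -2, -1, 0)
Solving gives a = (-2, 2, -3, -4).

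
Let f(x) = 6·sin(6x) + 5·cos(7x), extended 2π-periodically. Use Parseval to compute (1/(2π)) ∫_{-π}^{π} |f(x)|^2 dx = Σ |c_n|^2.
Σ |c_n|^2 = 61/2

Expand |f|^2 and use orthogonality of {sin(nx), cos(mx)} on [-π, π]:
  ∫_{-π}^{π} sin(nx)^2 dx = π, ∫ cos(mx)^2 dx = π, and cross terms integrate to 0.
So ∫_{-π}^{π} f(x)^2 dx = 6^2 · π + 5^2 · π = (36 + 25)π.
Divide by 2π: (36 + 25)/2 = 61/2.
By Parseval, this equals Σ |c_n|^2.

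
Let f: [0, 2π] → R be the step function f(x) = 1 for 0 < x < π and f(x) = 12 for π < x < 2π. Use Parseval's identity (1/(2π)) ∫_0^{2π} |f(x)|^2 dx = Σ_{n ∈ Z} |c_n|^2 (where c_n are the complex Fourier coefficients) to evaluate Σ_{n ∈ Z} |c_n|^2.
Σ |c_n|^2 = 145/2

Parseval equates the L^2 energy of f (normalised by 1/(2π)) with the ℓ^2 sum of its Fourier coefficients: (1/(2π)) ∫_0^{2π} |f|^2 = Σ |c_n|^2.
Compute the left side: (1/(2π)) [∫_0^π 1^2 dx + ∫_π^{2π} 12^2 dx] = (1/(2π)) · (1π + 144π) = (1 + 144)/2 = 145/2.
So Σ_{n ∈ Z} |c_n|^2 = 145/2.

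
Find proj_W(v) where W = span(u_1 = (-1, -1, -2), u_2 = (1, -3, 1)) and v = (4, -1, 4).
proj_W(v) = (17/6, -7/6, 14/3)

Set up U = [u_1 | ... | u_2] ∈ R^(3×2). The projector onto W = col(U) is P = U (U^T U)^(-1) U^T.
Compute U^T U =
  [6, 0]
  [0, 11],
and U^T v = (-11, 11).
Solve U^T U · c = U^T v for the coefficients: c = (-11/6, 1). The projection is proj_W(v) = U c.
Check: (v - proj_W(v)) · u_1 = 0  (should be 0).
Check: (v - proj_W(v)) · u_2 = 0  (should be 0).
Result: proj_W(v) = (17/6, -7/6, 14/3).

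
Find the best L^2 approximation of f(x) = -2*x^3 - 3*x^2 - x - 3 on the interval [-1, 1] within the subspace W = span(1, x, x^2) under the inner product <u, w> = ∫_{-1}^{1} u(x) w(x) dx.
g(x) = -3*x^2 - 11*x/5 - 3

The best approximation g ∈ W is the orthogonal projection of f onto W. Writing g = a_0 + a_1 x + a_2 x^2, the coefficients solve the normal equations G · a = b where
  G_{ij} = <φ_i, φ_j> and b_i = <f, φ_i>, with φ_0 = 1, φ_1 = x, φ_2 = x^2.
G =
  [2, 0, 2/3]
  [0, 2/3, 0]
  [2/3, 0, 2/5],
b = (-8, -22/15, -16/5).
Solving gives a_0 = -3, a_1 = -11/5, a_2 = -3, so
  g(x) = -3*x^2 - 11*x/5 - 3.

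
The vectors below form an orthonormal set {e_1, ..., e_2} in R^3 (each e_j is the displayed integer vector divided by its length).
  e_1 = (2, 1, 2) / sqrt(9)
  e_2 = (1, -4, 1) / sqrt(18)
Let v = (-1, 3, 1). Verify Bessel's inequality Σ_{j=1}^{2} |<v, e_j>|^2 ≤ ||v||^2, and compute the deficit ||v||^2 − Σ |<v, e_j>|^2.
Σ |<v, e_j>|^2 = 9; ||v||^2 = 11; deficit = 2

Write each e_j = u_j / sqrt(<u_j, u_j>) where u_j is the displayed integer vector. Then <v, e_j> = <v, u_j> / sqrt(<u_j, u_j>), so |<v, e_j>|^2 = <v, u_j>^2 / <u_j, u_j>.
Coefficients: <v, e_1> = 3/sqrt(9), <v, e_2> = -12/sqrt(18).
Square and sum: Σ |<v, e_j>|^2 = 9.
Compute ||v||^2 = v·v = 11.
Deficit = 11 − 9 = 2 ≥ 0, confirming Bessel's inequality. (The deficit equals ||v − Σ <v,e_j> e_j||^2, the squared distance from v to span{e_j}.)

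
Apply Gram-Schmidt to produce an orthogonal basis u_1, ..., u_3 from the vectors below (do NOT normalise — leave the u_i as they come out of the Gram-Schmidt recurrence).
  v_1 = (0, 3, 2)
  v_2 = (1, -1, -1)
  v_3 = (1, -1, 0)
Orthogonal basis:
  u_1 = (0, 3, 2)
  u_2 = (1, 2/13, -3/13)
  u_3 = (3/14, -3/7, 9/14)

Apply the Gram-Schmidt recurrence
  u_1 = v_1
  u_i = v_i − Σ_{j<i} ((v_i · u_j) / (u_j · u_j)) · u_j.

Step by step this gives:
  u_1 = (0, 3, 2)
  u_2 = (1, 2/13, -3/13)
  u_3 = (3/14, -3/7, 9/14)

Orthogonality check:
  u_2 · u_1 = 0 (should be 0)
  u_3 · u_1 = 0 (should be 0)
  u_3 · u_2 = 0 (should be 0)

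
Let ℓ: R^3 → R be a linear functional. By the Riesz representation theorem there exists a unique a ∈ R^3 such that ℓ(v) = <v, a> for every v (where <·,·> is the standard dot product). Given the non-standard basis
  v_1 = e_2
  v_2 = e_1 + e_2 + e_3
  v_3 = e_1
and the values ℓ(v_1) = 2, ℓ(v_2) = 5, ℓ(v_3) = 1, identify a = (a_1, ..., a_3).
a = (1, 2, 2)

Write a = (a_1, ..., a_3) in the standard basis. For each basis vector v_i, ℓ(v_i) = <v_i, a> is a linear equation in the a_j's. Collect the n equations into a matrix system V a = ℓ, where row i of V is v_i (expressed in the standard basis). Since V is invertible (lower-triangular with 1s on the diagonal, up to permutation), solve by back-substitution:
  V =
[[0, 1, 0],
 [1, 1, 1],
 [1, 0, 0]]
  V a = (2, 5, 1)
Solving gives a = (1, 2, 2).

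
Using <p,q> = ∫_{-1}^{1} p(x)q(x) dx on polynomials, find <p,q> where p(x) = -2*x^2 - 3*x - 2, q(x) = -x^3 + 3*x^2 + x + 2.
<p,q> = -268/15

Expand the product: p(x)·q(x) = 2*x^5 - 3*x^4 - 9*x^3 - 13*x^2 - 8*x - 4.
∫_{-1}^{1} of each monomial x^k gives [2/(k+1) if k even, 0 if k odd]. Integrating term-by-term (or equivalently evaluating the antiderivative F(x) = x^6/3 - 3*x^5/5 - 9*x^4/4 - 13*x^3/3 - 4*x^2 - 4*x at the endpoints):
  F(1) − F(−1) = -297/20 − (181/60) = -268/15.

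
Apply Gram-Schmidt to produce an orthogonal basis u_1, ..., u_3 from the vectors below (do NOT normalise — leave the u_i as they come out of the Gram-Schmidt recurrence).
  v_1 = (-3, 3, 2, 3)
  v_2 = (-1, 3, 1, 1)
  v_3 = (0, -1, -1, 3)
Orthogonal basis:
  u_1 = (-3, 3, 2, 3)
  u_2 = (20/31, 42/31, -3/31, -20/31)
  u_3 = (96/83, 19/83, -114/83, 153/83)

Apply the Gram-Schmidt recurrence
  u_1 = v_1
  u_i = v_i − Σ_{j<i} ((v_i · u_j) / (u_j · u_j)) · u_j.

Step by step this gives:
  u_1 = (-3, 3, 2, 3)
  u_2 = (20/31, 42/31, -3/31, -20/31)
  u_3 = (96/83, 19/83, -114/83, 153/83)

Orthogonality check:
  u_2 · u_1 = 0 (should be 0)
  u_3 · u_1 = 0 (should be 0)
  u_3 · u_2 = 0 (should be 0)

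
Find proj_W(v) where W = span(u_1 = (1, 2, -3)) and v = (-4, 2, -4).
proj_W(v) = (6/7, 12/7, -18/7)

Set up U = [u_1 | ... | u_1] ∈ R^(3×1). The projector onto W = col(U) is P = U (U^T U)^(-1) U^T.
Compute U^T U =
  [14],
and U^T v = (12).
Solve U^T U · c = U^T v for the coefficients: c = (6/7). The projection is proj_W(v) = U c.
Check: (v - proj_W(v)) · u_1 = 0  (should be 0).
Result: proj_W(v) = (6/7, 12/7, -18/7).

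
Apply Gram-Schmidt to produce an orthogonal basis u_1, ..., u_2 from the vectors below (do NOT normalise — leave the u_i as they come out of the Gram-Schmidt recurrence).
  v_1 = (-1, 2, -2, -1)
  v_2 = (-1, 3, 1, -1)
Orthogonal basis:
  u_1 = (-1, 2, -2, -1)
  u_2 = (-2/5, 9/5, 11/5, -2/5)

Apply the Gram-Schmidt recurrence
  u_1 = v_1
  u_i = v_i − Σ_{j<i} ((v_i · u_j) / (u_j · u_j)) · u_j.

Step by step this gives:
  u_1 = (-1, 2, -2, -1)
  u_2 = (-2/5, 9/5, 11/5, -2/5)

Orthogonality check:
  u_2 · u_1 = 0 (should be 0)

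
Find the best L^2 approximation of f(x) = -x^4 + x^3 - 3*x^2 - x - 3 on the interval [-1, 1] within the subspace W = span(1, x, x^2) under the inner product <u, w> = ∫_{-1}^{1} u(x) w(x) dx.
g(x) = -27*x^2/7 - 2*x/5 - 102/35

The best approximation g ∈ W is the orthogonal projection of f onto W. Writing g = a_0 + a_1 x + a_2 x^2, the coefficients solve the normal equations G · a = b where
  G_{ij} = <φ_i, φ_j> and b_i = <f, φ_i>, with φ_0 = 1, φ_1 = x, φ_2 = x^2.
G =
  [2, 0, 2/3]
  [0, 2/3, 0]
  [2/3, 0, 2/5],
b = (-42/5, -4/15, -122/35).
Solving gives a_0 = -102/35, a_1 = -2/5, a_2 = -27/7, so
  g(x) = -27*x^2/7 - 2*x/5 - 102/35.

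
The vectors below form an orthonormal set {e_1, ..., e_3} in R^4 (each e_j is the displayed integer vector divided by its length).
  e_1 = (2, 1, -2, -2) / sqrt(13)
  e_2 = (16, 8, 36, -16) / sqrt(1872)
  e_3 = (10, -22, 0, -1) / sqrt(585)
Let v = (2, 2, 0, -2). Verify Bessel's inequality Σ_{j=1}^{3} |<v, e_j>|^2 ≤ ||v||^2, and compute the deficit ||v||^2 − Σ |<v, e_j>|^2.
Σ |<v, e_j>|^2 = 776/65; ||v||^2 = 12; deficit = 4/65

Write each e_j = u_j / sqrt(<u_j, u_j>) where u_j is the displayed integer vector. Then <v, e_j> = <v, u_j> / sqrt(<u_j, u_j>), so |<v, e_j>|^2 = <v, u_j>^2 / <u_j, u_j>.
Coefficients: <v, e_1> = 10/sqrt(13), <v, e_2> = 80/sqrt(1872), <v, e_3> = -22/sqrt(585).
Square and sum: Σ |<v, e_j>|^2 = 776/65.
Compute ||v||^2 = v·v = 12.
Deficit = 12 − 776/65 = 4/65 ≥ 0, confirming Bessel's inequality. (The deficit equals ||v − Σ <v,e_j> e_j||^2, the squared distance from v to span{e_j}.)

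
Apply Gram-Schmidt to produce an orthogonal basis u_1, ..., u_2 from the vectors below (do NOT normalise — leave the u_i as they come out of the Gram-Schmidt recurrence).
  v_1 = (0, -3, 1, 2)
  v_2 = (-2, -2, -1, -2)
Orthogonal basis:
  u_1 = (0, -3, 1, 2)
  u_2 = (-2, -25/14, -15/14, -15/7)

Apply the Gram-Schmidt recurrence
  u_1 = v_1
  u_i = v_i − Σ_{j<i} ((v_i · u_j) / (u_j · u_j)) · u_j.

Step by step this gives:
  u_1 = (0, -3, 1, 2)
  u_2 = (-2, -25/14, -15/14, -15/7)

Orthogonality check:
  u_2 · u_1 = 0 (should be 0)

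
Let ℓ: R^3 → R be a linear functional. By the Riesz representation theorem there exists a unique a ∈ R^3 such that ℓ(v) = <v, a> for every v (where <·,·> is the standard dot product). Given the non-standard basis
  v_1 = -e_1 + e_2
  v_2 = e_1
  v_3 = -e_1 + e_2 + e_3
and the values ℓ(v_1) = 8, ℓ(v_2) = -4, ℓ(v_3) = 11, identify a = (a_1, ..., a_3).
a = (-4, 4, 3)

Write a = (a_1, ..., a_3) in the standard basis. For each basis vector v_i, ℓ(v_i) = <v_i, a> is a linear equation in the a_j's. Collect the n equations into a matrix system V a = ℓ, where row i of V is v_i (expressed in the standard basis). Since V is invertible (lower-triangular with 1s on the diagonal, up to permutation), solve by back-substitution:
  V =
[[-1, 1, 0],
 [1, 0, 0],
 [-1, 1, 1]]
  V a = (8, -4, 11)
Solving gives a = (-4, 4, 3).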